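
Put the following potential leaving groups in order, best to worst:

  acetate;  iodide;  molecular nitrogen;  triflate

molecular nitrogen > triflate > iodide > acetate

molecular nitrogen: no meaningful conjugate acid; N₂ departs as an exceptionally stable neutral molecule
triflate: pKₐ(CF₃SO₃H (triflic acid)) ≈ -14
iodide: pKₐ(HI) ≈ -10
acetate: pKₐ(CH₃COOH) ≈ 4.8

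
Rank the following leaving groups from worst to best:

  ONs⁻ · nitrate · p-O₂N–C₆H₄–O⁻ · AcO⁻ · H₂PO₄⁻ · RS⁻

Rank by basicity of the departing species: weakest base leaves most easily.
ONs⁻: pKₐ(p-O₂NC₆H₄SO₃H) ≈ -3.5
nitrate: pKₐ(HNO₃) ≈ -1.3
H₂PO₄⁻: pKₐ(H₃PO₄) ≈ 2.1
AcO⁻: pKₐ(CH₃COOH) ≈ 4.8
p-O₂N–C₆H₄–O⁻: pKₐ(p-nitrophenol) ≈ 7.2
RS⁻: pKₐ(RSH (a thiol)) ≈ 10.5
Reversing gives the worst-to-best order requested.

RS⁻ < p-O₂N–C₆H₄–O⁻ < AcO⁻ < H₂PO₄⁻ < nitrate < ONs⁻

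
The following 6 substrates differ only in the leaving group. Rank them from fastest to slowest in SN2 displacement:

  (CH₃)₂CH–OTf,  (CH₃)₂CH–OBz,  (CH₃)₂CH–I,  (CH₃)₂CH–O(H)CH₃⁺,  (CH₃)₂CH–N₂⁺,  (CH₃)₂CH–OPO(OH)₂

With the same alkyl group throughout, only the leaving group differentiates the rates.
Rank by basicity of the departing species: weakest base leaves most easily.
(CH₃)₂CH–N₂⁺ loses N₂: no meaningful conjugate acid; N₂ departs as an exceptionally stable neutral molecule
(CH₃)₂CH–OTf loses OTf⁻: pKₐ(CF₃SO₃H (triflic acid)) ≈ -14
(CH₃)₂CH–I loses I⁻: pKₐ(HI) ≈ -10
(CH₃)₂CH–O(H)CH₃⁺ loses R'OH: pKₐ(R'OH₂⁺) ≈ -2.4
(CH₃)₂CH–OPO(OH)₂ loses H₂PO₄⁻: pKₐ(H₃PO₄) ≈ 2.1
(CH₃)₂CH–OBz loses PhCOO⁻: pKₐ(C₆H₅COOH) ≈ 4.2

(CH₃)₂CH–N₂⁺ > (CH₃)₂CH–OTf > (CH₃)₂CH–I > (CH₃)₂CH–O(H)CH₃⁺ > (CH₃)₂CH–OPO(OH)₂ > (CH₃)₂CH–OBz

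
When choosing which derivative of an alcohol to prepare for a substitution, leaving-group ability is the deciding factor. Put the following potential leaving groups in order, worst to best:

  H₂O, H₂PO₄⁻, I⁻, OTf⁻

H₂PO₄⁻ < H₂O < I⁻ < OTf⁻

Rank by basicity of the departing species: weakest base leaves most easily.
OTf⁻: pKₐ(CF₃SO₃H (triflic acid)) ≈ -14
I⁻: pKₐ(HI) ≈ -10
H₂O: pKₐ(H₃O⁺) ≈ -1.7
H₂PO₄⁻: pKₐ(H₃PO₄) ≈ 2.1
Listed from poorest to best leaving group as asked.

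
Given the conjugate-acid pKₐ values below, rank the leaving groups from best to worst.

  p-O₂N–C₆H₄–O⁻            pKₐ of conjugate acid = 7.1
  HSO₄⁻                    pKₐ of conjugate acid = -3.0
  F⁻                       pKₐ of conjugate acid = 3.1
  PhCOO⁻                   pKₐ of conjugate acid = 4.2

Lower conjugate-acid pKₐ ⇒ weaker base ⇒ better leaving group.
Sorting by the given values: HSO₄⁻ (-3.0), F⁻ (3.1), PhCOO⁻ (4.2), p-O₂N–C₆H₄–O⁻ (7.1).

HSO₄⁻ > F⁻ > PhCOO⁻ > p-O₂N–C₆H₄–O⁻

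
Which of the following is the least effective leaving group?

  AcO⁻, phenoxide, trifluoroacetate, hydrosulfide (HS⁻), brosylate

The more stable X⁻ (or X) is on its own — i.e. the weaker a base it is — the better a leaving group it makes.
brosylate: pKₐ(p-BrC₆H₄SO₃H) ≈ -2.8
trifluoroacetate: pKₐ(CF₃COOH) ≈ 0.2
AcO⁻: pKₐ(CH₃COOH) ≈ 4.8
hydrosulfide (HS⁻): pKₐ(H₂S) ≈ 7
phenoxide: pKₐ(C₆H₅OH (phenol)) ≈ 10

phenoxide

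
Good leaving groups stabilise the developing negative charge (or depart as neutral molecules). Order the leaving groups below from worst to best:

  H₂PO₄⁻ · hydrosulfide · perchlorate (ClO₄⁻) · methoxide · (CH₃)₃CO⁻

(CH₃)₃CO⁻ < methoxide < hydrosulfide < H₂PO₄⁻ < perchlorate (ClO₄⁻)

perchlorate (ClO₄⁻): pKₐ(HClO₄) ≈ -10 — extremely weak base; rarely used for safety reasons
H₂PO₄⁻: pKₐ(H₃PO₄) ≈ 2.1 — moderate base; biological leaving group after further activation
hydrosulfide: pKₐ(H₂S) ≈ 7 — larger and more polarisable than the oxygen analogue
methoxide: pKₐ(CH₃OH) ≈ 15.5 — strong base; alkoxides do not leave unassisted
(CH₃)₃CO⁻: pKₐ(t-BuOH) ≈ 18 — bulky, strongly basic alkoxide
The question asks for worst first, so the sequence is read in increasing leaving-group ability.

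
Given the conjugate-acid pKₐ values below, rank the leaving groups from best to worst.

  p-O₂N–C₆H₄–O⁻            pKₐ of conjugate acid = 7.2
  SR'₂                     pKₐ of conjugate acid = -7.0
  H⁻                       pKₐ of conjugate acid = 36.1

SR'₂ > p-O₂N–C₆H₄–O⁻ > H⁻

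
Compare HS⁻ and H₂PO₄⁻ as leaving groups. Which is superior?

H₂PO₄⁻ is the better leaving group.
pKₐ(H₃PO₄) ≈ 2.1 versus pKₐ(H₂S) ≈ 7: H₂PO₄⁻ is the much weaker base.
Moderate base; biological leaving group after further activation.

H₂PO₄⁻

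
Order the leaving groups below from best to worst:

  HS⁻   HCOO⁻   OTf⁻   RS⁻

OTf⁻ > HCOO⁻ > HS⁻ > RS⁻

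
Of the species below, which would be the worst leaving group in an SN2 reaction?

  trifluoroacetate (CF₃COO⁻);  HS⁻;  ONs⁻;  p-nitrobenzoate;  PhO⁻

Rank by basicity of the departing species: weakest base leaves most easily.
ONs⁻: pKₐ(p-O₂NC₆H₄SO₃H) ≈ -3.5
trifluoroacetate (CF₃COO⁻): pKₐ(CF₃COOH) ≈ 0.2
p-nitrobenzoate: pKₐ(p-nitrobenzoic acid) ≈ 3.4
HS⁻: pKₐ(H₂S) ≈ 7
PhO⁻: pKₐ(C₆H₅OH (phenol)) ≈ 10

PhO⁻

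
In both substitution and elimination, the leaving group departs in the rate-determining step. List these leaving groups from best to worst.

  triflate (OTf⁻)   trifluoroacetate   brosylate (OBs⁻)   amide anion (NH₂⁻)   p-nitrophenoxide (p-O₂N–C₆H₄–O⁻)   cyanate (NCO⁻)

triflate (OTf⁻): pKₐ(CF₃SO₃H (triflic acid)) ≈ -14 — charge spread over three oxygens and a CF₃ group; the premier leaving group in synthesis
brosylate (OBs⁻): pKₐ(p-BrC₆H₄SO₃H) ≈ -2.8 — arenesulfonate with a p-bromo substituent
trifluoroacetate: pKₐ(CF₃COOH) ≈ 0.2 — strongly electron-withdrawing CF₃ stabilises the carboxylate
cyanate (NCO⁻): pKₐ(HOCN) ≈ 3.5 — resonance between N and O
p-nitrophenoxide (p-O₂N–C₆H₄–O⁻): pKₐ(p-nitrophenol) ≈ 7.2 — nitro group delocalises the charge; the classic chromogenic LG
amide anion (NH₂⁻): pKₐ(NH₃) ≈ 38 — extremely strong base; never a leaving group

triflate (OTf⁻) > brosylate (OBs⁻) > trifluoroacetate > cyanate (NCO⁻) > p-nitrophenoxide (p-O₂N–C₆H₄–O⁻) > amide anion (NH₂⁻)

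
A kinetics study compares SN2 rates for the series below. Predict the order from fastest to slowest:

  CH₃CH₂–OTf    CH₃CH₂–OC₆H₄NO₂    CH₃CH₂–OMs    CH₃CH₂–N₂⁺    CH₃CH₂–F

Same R in every case — rank the leaving groups.
A good leaving group is a weak base: the lower the pKₐ of its conjugate acid, the more readily it departs.
CH₃CH₂–N₂⁺ loses N₂: no meaningful conjugate acid; N₂ departs as an exceptionally stable neutral molecule
CH₃CH₂–OTf loses OTf⁻: pKₐ(CF₃SO₃H (triflic acid)) ≈ -14
CH₃CH₂–OMs loses OMs⁻: pKₐ(CH₃SO₃H (MsOH)) ≈ -1.9
CH₃CH₂–F loses F⁻: pKₐ(HF) ≈ 3.2
CH₃CH₂–OC₆H₄NO₂ loses p-O₂N–C₆H₄–O⁻: pKₐ(p-nitrophenol) ≈ 7.2

CH₃CH₂–N₂⁺ > CH₃CH₂–OTf > CH₃CH₂–OMs > CH₃CH₂–F > CH₃CH₂–OC₆H₄NO₂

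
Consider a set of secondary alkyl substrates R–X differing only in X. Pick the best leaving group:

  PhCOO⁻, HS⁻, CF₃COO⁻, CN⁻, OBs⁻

OBs⁻

OBs⁻: pKₐ(p-BrC₆H₄SO₃H) ≈ -2.8
CF₃COO⁻: pKₐ(CF₃COOH) ≈ 0.2
PhCOO⁻: pKₐ(C₆H₅COOH) ≈ 4.2
HS⁻: pKₐ(H₂S) ≈ 7
CN⁻: pKₐ(HCN) ≈ 9.2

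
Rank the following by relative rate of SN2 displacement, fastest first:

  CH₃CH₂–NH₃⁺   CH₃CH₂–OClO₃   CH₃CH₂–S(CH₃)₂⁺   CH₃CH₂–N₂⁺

CH₃CH₂–N₂⁺ > CH₃CH₂–OClO₃ > CH₃CH₂–S(CH₃)₂⁺ > CH₃CH₂–NH₃⁺

The skeletons are identical, so relative rate is governed entirely by leaving-group ability.
The more stable X⁻ (or X) is on its own — i.e. the weaker a base it is — the better a leaving group it makes.
CH₃CH₂–N₂⁺ loses N₂: no meaningful conjugate acid; N₂ departs as an exceptionally stable neutral molecule
CH₃CH₂–OClO₃ loses ClO₄⁻: pKₐ(HClO₄) ≈ -10
CH₃CH₂–S(CH₃)₂⁺ loses SR'₂: pKₐ(R'₂SH⁺) ≈ -7
CH₃CH₂–NH₃⁺ loses NH₃: pKₐ(NH₄⁺) ≈ 9.2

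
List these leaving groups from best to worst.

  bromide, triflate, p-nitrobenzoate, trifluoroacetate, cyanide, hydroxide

triflate > bromide > trifluoroacetate > p-nitrobenzoate > cyanide > hydroxide

triflate: pKₐ(CF₃SO₃H (triflic acid)) ≈ -14 — charge spread over three oxygens and a CF₃ group; the premier leaving group in synthesis
bromide: pKₐ(HBr) ≈ -9 — weak base; good leaving group
trifluoroacetate: pKₐ(CF₃COOH) ≈ 0.2 — strongly electron-withdrawing CF₃ stabilises the carboxylate
p-nitrobenzoate: pKₐ(p-nitrobenzoic acid) ≈ 3.4 — electron-withdrawing nitro group stabilises the carboxylate
cyanide: pKₐ(HCN) ≈ 9.2
hydroxide: pKₐ(H₂O) ≈ 15.7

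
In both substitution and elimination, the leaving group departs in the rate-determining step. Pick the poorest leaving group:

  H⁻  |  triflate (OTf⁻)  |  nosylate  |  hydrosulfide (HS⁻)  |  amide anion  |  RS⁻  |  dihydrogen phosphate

amide anion

A good leaving group is a weak base: the lower the pKₐ of its conjugate acid, the more readily it departs.
triflate (OTf⁻): pKₐ(CF₃SO₃H (triflic acid)) ≈ -14
nosylate: pKₐ(p-O₂NC₆H₄SO₃H) ≈ -3.5
dihydrogen phosphate: pKₐ(H₃PO₄) ≈ 2.1
hydrosulfide (HS⁻): pKₐ(H₂S) ≈ 7
RS⁻: pKₐ(RSH (a thiol)) ≈ 10.5
H⁻: pKₐ(H₂) ≈ 36
amide anion: pKₐ(NH₃) ≈ 38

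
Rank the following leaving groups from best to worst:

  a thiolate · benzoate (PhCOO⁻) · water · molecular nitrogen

molecular nitrogen > water > benzoate (PhCOO⁻) > a thiolate

molecular nitrogen: no meaningful conjugate acid; N₂ departs as an exceptionally stable neutral molecule
water: pKₐ(H₃O⁺) ≈ -1.7
benzoate (PhCOO⁻): pKₐ(C₆H₅COOH) ≈ 4.2 — aryl carboxylate
a thiolate: pKₐ(RSH (a thiol)) ≈ 10.5 — moderately basic; rarely leaves without activation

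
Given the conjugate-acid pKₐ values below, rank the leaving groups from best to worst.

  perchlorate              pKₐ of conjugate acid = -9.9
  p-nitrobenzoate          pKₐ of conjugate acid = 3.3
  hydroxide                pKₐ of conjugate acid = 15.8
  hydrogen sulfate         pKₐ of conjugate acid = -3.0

Lower conjugate-acid pKₐ ⇒ weaker base ⇒ better leaving group.
Sorting by the given values: perchlorate (-9.9), hydrogen sulfate (-3.0), p-nitrobenzoate (3.3), hydroxide (15.8).

perchlorate > hydrogen sulfate > p-nitrobenzoate > hydroxide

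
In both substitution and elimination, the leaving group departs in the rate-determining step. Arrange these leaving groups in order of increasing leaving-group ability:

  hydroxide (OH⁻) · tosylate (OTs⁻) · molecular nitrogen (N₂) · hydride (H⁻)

Rank by basicity of the departing species: weakest base leaves most easily.
molecular nitrogen (N₂): no meaningful conjugate acid; N₂ departs as an exceptionally stable neutral molecule
tosylate (OTs⁻): pKₐ(p-CH₃C₆H₄SO₃H (TsOH)) ≈ -2.8
hydroxide (OH⁻): pKₐ(H₂O) ≈ 15.7 — strong base; essentially never leaves without prior activation
hydride (H⁻): pKₐ(H₂) ≈ 36
Reversing gives the worst-to-best order requested.

hydride (H⁻) < hydroxide (OH⁻) < tosylate (OTs⁻) < molecular nitrogen (N₂)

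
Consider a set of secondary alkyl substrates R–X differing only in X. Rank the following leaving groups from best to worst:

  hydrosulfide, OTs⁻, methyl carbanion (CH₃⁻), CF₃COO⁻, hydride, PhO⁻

Rank by basicity of the departing species: weakest base leaves most easily.
OTs⁻: pKₐ(p-CH₃C₆H₄SO₃H (TsOH)) ≈ -2.8
CF₃COO⁻: pKₐ(CF₃COOH) ≈ 0.2
hydrosulfide: pKₐ(H₂S) ≈ 7
PhO⁻: pKₐ(C₆H₅OH (phenol)) ≈ 10
hydride: pKₐ(H₂) ≈ 36
methyl carbanion (CH₃⁻): pKₐ(CH₄) ≈ 48

OTs⁻ > CF₃COO⁻ > hydrosulfide > PhO⁻ > hydride > methyl carbanion (CH₃⁻)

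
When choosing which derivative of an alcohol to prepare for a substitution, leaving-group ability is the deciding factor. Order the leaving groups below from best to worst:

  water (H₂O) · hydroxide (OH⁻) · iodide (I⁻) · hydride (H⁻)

iodide (I⁻) > water (H₂O) > hydroxide (OH⁻) > hydride (H⁻)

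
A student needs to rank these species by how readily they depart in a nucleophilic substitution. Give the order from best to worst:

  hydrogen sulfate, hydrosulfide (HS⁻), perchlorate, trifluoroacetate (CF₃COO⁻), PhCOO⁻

perchlorate: pKₐ(HClO₄) ≈ -10
hydrogen sulfate: pKₐ(H₂SO₄) ≈ -3
trifluoroacetate (CF₃COO⁻): pKₐ(CF₃COOH) ≈ 0.2
PhCOO⁻: pKₐ(C₆H₅COOH) ≈ 4.2
hydrosulfide (HS⁻): pKₐ(H₂S) ≈ 7

perchlorate > hydrogen sulfate > trifluoroacetate (CF₃COO⁻) > PhCOO⁻ > hydrosulfide (HS⁻)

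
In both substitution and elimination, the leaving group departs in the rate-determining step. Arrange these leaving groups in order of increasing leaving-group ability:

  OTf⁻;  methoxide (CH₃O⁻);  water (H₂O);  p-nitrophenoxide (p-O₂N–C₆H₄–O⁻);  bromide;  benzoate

The more stable X⁻ (or X) is on its own — i.e. the weaker a base it is — the better a leaving group it makes.
OTf⁻: pKₐ(CF₃SO₃H (triflic acid)) ≈ -14 — charge spread over three oxygens and a CF₃ group; the premier leaving group in synthesis
bromide: pKₐ(HBr) ≈ -9 — weak base; good leaving group
water (H₂O): pKₐ(H₃O⁺) ≈ -1.7 — neutral; leaves from a protonated alcohol (R–OH₂⁺)
benzoate: pKₐ(C₆H₅COOH) ≈ 4.2 — aryl carboxylate
p-nitrophenoxide (p-O₂N–C₆H₄–O⁻): pKₐ(p-nitrophenol) ≈ 7.2 — nitro group delocalises the charge; the classic chromogenic LG
methoxide (CH₃O⁻): pKₐ(CH₃OH) ≈ 15.5
Reversing gives the worst-to-best order requested.

methoxide (CH₃O⁻) < p-nitrophenoxide (p-O₂N–C₆H₄–O⁻) < benzoate < water (H₂O) < bromide < OTf⁻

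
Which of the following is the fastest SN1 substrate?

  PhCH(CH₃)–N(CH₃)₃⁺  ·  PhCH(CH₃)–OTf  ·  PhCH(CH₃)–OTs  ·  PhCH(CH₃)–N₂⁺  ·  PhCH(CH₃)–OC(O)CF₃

PhCH(CH₃)–N₂⁺

The skeletons are identical, so relative rate is governed entirely by leaving-group ability.
Rank by basicity of the departing species: weakest base leaves most easily.
PhCH(CH₃)–N₂⁺ loses N₂: no meaningful conjugate acid; N₂ departs as an exceptionally stable neutral molecule
PhCH(CH₃)–OTf loses OTf⁻: pKₐ(CF₃SO₃H (triflic acid)) ≈ -14
PhCH(CH₃)–OTs loses OTs⁻: pKₐ(p-CH₃C₆H₄SO₃H (TsOH)) ≈ -2.8
PhCH(CH₃)–OC(O)CF₃ loses CF₃COO⁻: pKₐ(CF₃COOH) ≈ 0.2
PhCH(CH₃)–N(CH₃)₃⁺ loses NR'₃: pKₐ(R'₃NH⁺) ≈ 10.7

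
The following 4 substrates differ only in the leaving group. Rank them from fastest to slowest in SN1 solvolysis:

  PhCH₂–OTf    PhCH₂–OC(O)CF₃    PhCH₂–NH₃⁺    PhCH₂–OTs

PhCH₂–OTf > PhCH₂–OTs > PhCH₂–OC(O)CF₃ > PhCH₂–NH₃⁺

Same R in every case — rank the leaving groups.
Rank by basicity of the departing species: weakest base leaves most easily.
PhCH₂–OTf loses OTf⁻: pKₐ(CF₃SO₃H (triflic acid)) ≈ -14
PhCH₂–OTs loses OTs⁻: pKₐ(p-CH₃C₆H₄SO₃H (TsOH)) ≈ -2.8
PhCH₂–OC(O)CF₃ loses CF₃COO⁻: pKₐ(CF₃COOH) ≈ 0.2
PhCH₂–NH₃⁺ loses NH₃: pKₐ(NH₄⁺) ≈ 9.2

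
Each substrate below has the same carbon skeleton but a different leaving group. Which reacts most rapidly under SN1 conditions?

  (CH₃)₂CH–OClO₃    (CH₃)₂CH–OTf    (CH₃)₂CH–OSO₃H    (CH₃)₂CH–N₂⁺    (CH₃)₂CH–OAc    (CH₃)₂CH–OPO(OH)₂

(CH₃)₂CH–N₂⁺

With the same alkyl group throughout, only the leaving group differentiates the rates.
A good leaving group is a weak base: the lower the pKₐ of its conjugate acid, the more readily it departs.
(CH₃)₂CH–N₂⁺ loses N₂: no meaningful conjugate acid; N₂ departs as an exceptionally stable neutral molecule
(CH₃)₂CH–OTf loses OTf⁻: pKₐ(CF₃SO₃H (triflic acid)) ≈ -14
(CH₃)₂CH–OClO₃ loses ClO₄⁻: pKₐ(HClO₄) ≈ -10
(CH₃)₂CH–OSO₃H loses HSO₄⁻: pKₐ(H₂SO₄) ≈ -3
(CH₃)₂CH–OPO(OH)₂ loses H₂PO₄⁻: pKₐ(H₃PO₄) ≈ 2.1
(CH₃)₂CH–OAc loses AcO⁻: pKₐ(CH₃COOH) ≈ 4.8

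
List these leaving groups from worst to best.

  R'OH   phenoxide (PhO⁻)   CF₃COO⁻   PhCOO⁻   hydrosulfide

A good leaving group is a weak base: the lower the pKₐ of its conjugate acid, the more readily it departs.
R'OH: pKₐ(R'OH₂⁺) ≈ -2.4 — neutral; leaves from a protonated ether (an oxonium ion, R–O(H)R'⁺)
CF₃COO⁻: pKₐ(CF₃COOH) ≈ 0.2
PhCOO⁻: pKₐ(C₆H₅COOH) ≈ 4.2 — aryl carboxylate
hydrosulfide: pKₐ(H₂S) ≈ 7 — larger and more polarisable than the oxygen analogue
phenoxide (PhO⁻): pKₐ(C₆H₅OH (phenol)) ≈ 10 — resonance into the ring helps, but still a poor LG
Listed from poorest to best leaving group as asked.

phenoxide (PhO⁻) < hydrosulfide < PhCOO⁻ < CF₃COO⁻ < R'OH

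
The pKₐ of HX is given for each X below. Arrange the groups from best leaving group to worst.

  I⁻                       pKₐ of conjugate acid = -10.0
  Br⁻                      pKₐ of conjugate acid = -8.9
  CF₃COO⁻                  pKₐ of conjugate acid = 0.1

Lower conjugate-acid pKₐ ⇒ weaker base ⇒ better leaving group.
Sorting by the given values: I⁻ (-10.0), Br⁻ (-8.9), CF₃COO⁻ (0.1).

I⁻ > Br⁻ > CF₃COO⁻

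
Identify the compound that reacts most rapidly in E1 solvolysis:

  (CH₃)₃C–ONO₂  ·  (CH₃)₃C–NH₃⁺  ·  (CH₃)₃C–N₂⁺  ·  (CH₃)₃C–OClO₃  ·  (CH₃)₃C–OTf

The skeletons are identical, so relative rate is governed entirely by leaving-group ability.
The more stable X⁻ (or X) is on its own — i.e. the weaker a base it is — the better a leaving group it makes.
(CH₃)₃C–N₂⁺ loses N₂: no meaningful conjugate acid; N₂ departs as an exceptionally stable neutral molecule
(CH₃)₃C–OTf loses OTf⁻: pKₐ(CF₃SO₃H (triflic acid)) ≈ -14
(CH₃)₃C–OClO₃ loses ClO₄⁻: pKₐ(HClO₄) ≈ -10
(CH₃)₃C–ONO₂ loses NO₃⁻: pKₐ(HNO₃) ≈ -1.3
(CH₃)₃C–NH₃⁺ loses NH₃: pKₐ(NH₄⁺) ≈ 9.2

(CH₃)₃C–N₂⁺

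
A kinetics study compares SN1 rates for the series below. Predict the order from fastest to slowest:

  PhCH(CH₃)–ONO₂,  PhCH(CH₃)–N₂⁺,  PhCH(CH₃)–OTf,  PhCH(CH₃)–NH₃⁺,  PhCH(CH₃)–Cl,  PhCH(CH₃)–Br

PhCH(CH₃)–N₂⁺ > PhCH(CH₃)–OTf > PhCH(CH₃)–Br > PhCH(CH₃)–Cl > PhCH(CH₃)–ONO₂ > PhCH(CH₃)–NH₃⁺

Identical carbon frameworks mean the comparison reduces to leaving-group quality.
The more stable X⁻ (or X) is on its own — i.e. the weaker a base it is — the better a leaving group it makes.
PhCH(CH₃)–N₂⁺ loses N₂: no meaningful conjugate acid; N₂ departs as an exceptionally stable neutral molecule
PhCH(CH₃)–OTf loses OTf⁻: pKₐ(CF₃SO₃H (triflic acid)) ≈ -14
PhCH(CH₃)–Br loses Br⁻: pKₐ(HBr) ≈ -9
PhCH(CH₃)–Cl loses Cl⁻: pKₐ(HCl) ≈ -7
PhCH(CH₃)–ONO₂ loses NO₃⁻: pKₐ(HNO₃) ≈ -1.3
PhCH(CH₃)–NH₃⁺ loses NH₃: pKₐ(NH₄⁺) ≈ 9.2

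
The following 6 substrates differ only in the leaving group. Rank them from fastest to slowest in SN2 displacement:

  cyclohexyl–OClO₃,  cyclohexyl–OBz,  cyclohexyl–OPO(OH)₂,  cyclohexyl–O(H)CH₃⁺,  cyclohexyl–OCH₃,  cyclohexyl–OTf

The skeletons are identical, so relative rate is governed entirely by leaving-group ability.
Rank by basicity of the departing species: weakest base leaves most easily.
cyclohexyl–OTf loses OTf⁻: pKₐ(CF₃SO₃H (triflic acid)) ≈ -14
cyclohexyl–OClO₃ loses ClO₄⁻: pKₐ(HClO₄) ≈ -10
cyclohexyl–O(H)CH₃⁺ loses R'OH: pKₐ(R'OH₂⁺) ≈ -2.4
cyclohexyl–OPO(OH)₂ loses H₂PO₄⁻: pKₐ(H₃PO₄) ≈ 2.1
cyclohexyl–OBz loses PhCOO⁻: pKₐ(C₆H₅COOH) ≈ 4.2
cyclohexyl–OCH₃ loses CH₃O⁻: pKₐ(CH₃OH) ≈ 15.5

cyclohexyl–OTf > cyclohexyl–OClO₃ > cyclohexyl–O(H)CH₃⁺ > cyclohexyl–OPO(OH)₂ > cyclohexyl–OBz > cyclohexyl–OCH₃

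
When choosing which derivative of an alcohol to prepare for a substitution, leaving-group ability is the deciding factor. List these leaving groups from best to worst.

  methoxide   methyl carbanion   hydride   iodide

iodide > methoxide > hydride > methyl carbanion

iodide: pKₐ(HI) ≈ -10
methoxide: pKₐ(CH₃OH) ≈ 15.5
hydride: pKₐ(H₂) ≈ 36
methyl carbanion: pKₐ(CH₄) ≈ 48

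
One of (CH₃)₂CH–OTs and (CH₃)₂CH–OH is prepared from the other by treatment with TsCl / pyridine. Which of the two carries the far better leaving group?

(CH₃)₂CH–OTs

From (CH₃)₂CH–OH the departing group would be OH⁻ (pKₐ(H₂O) ≈ 15.7). Strong base; essentially never leaves without prior activation.
From (CH₃)₂CH–OTs the leaving group is OTs⁻ (pKₐ(p-CH₃C₆H₄SO₃H (TsOH)) ≈ -2.8). Resonance-delocalised arenesulfonate.
Treatment with TsCl / pyridine works by converting the hydroxyl into a tosylate, making (CH₃)₂CH–OTs enormously more reactive.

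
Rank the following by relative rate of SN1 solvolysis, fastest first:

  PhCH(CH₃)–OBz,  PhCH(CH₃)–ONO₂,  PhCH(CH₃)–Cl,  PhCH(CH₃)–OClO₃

PhCH(CH₃)–OClO₃ > PhCH(CH₃)–Cl > PhCH(CH₃)–ONO₂ > PhCH(CH₃)–OBz

With the same alkyl group throughout, only the leaving group differentiates the rates.
A good leaving group is a weak base: the lower the pKₐ of its conjugate acid, the more readily it departs.
PhCH(CH₃)–OClO₃ loses ClO₄⁻: pKₐ(HClO₄) ≈ -10
PhCH(CH₃)–Cl loses Cl⁻: pKₐ(HCl) ≈ -7
PhCH(CH₃)–ONO₂ loses NO₃⁻: pKₐ(HNO₃) ≈ -1.3
PhCH(CH₃)–OBz loses PhCOO⁻: pKₐ(C₆H₅COOH) ≈ 4.2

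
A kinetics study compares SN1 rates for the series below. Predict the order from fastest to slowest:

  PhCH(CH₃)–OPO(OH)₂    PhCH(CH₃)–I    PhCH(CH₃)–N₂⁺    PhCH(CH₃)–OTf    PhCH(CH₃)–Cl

PhCH(CH₃)–N₂⁺ > PhCH(CH₃)–OTf > PhCH(CH₃)–I > PhCH(CH₃)–Cl > PhCH(CH₃)–OPO(OH)₂

Identical carbon frameworks mean the comparison reduces to leaving-group quality.
Leaving-group ability tracks the stability of the departed species; conjugate-acid pKₐ is the usual yardstick (lower pKₐ → better LG).
PhCH(CH₃)–N₂⁺ loses N₂: no meaningful conjugate acid; N₂ departs as an exceptionally stable neutral molecule
PhCH(CH₃)–OTf loses OTf⁻: pKₐ(CF₃SO₃H (triflic acid)) ≈ -14
PhCH(CH₃)–I loses I⁻: pKₐ(HI) ≈ -10
PhCH(CH₃)–Cl loses Cl⁻: pKₐ(HCl) ≈ -7
PhCH(CH₃)–OPO(OH)₂ loses H₂PO₄⁻: pKₐ(H₃PO₄) ≈ 2.1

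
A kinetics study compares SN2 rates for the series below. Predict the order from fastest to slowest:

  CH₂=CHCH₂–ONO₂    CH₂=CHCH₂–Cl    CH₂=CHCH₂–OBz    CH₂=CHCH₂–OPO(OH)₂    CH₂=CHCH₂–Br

CH₂=CHCH₂–Br > CH₂=CHCH₂–Cl > CH₂=CHCH₂–ONO₂ > CH₂=CHCH₂–OPO(OH)₂ > CH₂=CHCH₂–OBz

Same R in every case — rank the leaving groups.
The more stable X⁻ (or X) is on its own — i.e. the weaker a base it is — the better a leaving group it makes.
CH₂=CHCH₂–Br loses Br⁻: pKₐ(HBr) ≈ -9
CH₂=CHCH₂–Cl loses Cl⁻: pKₐ(HCl) ≈ -7
CH₂=CHCH₂–ONO₂ loses NO₃⁻: pKₐ(HNO₃) ≈ -1.3
CH₂=CHCH₂–OPO(OH)₂ loses H₂PO₄⁻: pKₐ(H₃PO₄) ≈ 2.1
CH₂=CHCH₂–OBz loses PhCOO⁻: pKₐ(C₆H₅COOH) ≈ 4.2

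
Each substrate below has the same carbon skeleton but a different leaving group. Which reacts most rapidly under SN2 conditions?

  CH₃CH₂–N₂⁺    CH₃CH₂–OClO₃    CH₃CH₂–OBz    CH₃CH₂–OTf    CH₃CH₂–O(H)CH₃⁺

CH₃CH₂–N₂⁺

With the same alkyl group throughout, only the leaving group differentiates the rates.
Rank by basicity of the departing species: weakest base leaves most easily.
CH₃CH₂–N₂⁺ loses N₂: no meaningful conjugate acid; N₂ departs as an exceptionally stable neutral molecule
CH₃CH₂–OTf loses OTf⁻: pKₐ(CF₃SO₃H (triflic acid)) ≈ -14
CH₃CH₂–OClO₃ loses ClO₄⁻: pKₐ(HClO₄) ≈ -10
CH₃CH₂–O(H)CH₃⁺ loses R'OH: pKₐ(R'OH₂⁺) ≈ -2.4
CH₃CH₂–OBz loses PhCOO⁻: pKₐ(C₆H₅COOH) ≈ 4.2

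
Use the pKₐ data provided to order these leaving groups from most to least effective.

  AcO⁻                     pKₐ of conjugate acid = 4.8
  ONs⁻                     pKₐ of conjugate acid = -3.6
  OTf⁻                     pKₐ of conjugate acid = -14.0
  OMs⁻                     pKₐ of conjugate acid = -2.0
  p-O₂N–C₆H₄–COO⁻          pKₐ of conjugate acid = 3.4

Lower conjugate-acid pKₐ ⇒ weaker base ⇒ better leaving group.
Sorting by the given values: OTf⁻ (-14.0), ONs⁻ (-3.6), OMs⁻ (-2.0), p-O₂N–C₆H₄–COO⁻ (3.4), AcO⁻ (4.8).

OTf⁻ > ONs⁻ > OMs⁻ > p-O₂N–C₆H₄–COO⁻ > AcO⁻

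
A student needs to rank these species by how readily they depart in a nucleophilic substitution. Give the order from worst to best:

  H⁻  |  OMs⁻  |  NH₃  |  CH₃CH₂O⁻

H⁻ < CH₃CH₂O⁻ < NH₃ < OMs⁻

OMs⁻: pKₐ(CH₃SO₃H (MsOH)) ≈ -1.9
NH₃: pKₐ(NH₄⁺) ≈ 9.2
CH₃CH₂O⁻: pKₐ(CH₃CH₂OH) ≈ 16
H⁻: pKₐ(H₂) ≈ 36
Reversing gives the worst-to-best order requested.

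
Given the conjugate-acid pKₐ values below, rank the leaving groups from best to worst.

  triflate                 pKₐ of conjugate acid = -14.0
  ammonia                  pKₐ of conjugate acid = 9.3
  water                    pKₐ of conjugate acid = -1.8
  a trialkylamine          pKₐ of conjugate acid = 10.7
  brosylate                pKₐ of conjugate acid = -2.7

triflate > brosylate > water > ammonia > a trialkylamine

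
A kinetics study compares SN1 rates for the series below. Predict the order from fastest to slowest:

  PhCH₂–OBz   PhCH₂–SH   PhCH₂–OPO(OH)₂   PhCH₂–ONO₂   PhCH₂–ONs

PhCH₂–ONs > PhCH₂–ONO₂ > PhCH₂–OPO(OH)₂ > PhCH₂–OBz > PhCH₂–SH

Identical carbon frameworks mean the comparison reduces to leaving-group quality.
Leaving-group ability tracks the stability of the departed species; conjugate-acid pKₐ is the usual yardstick (lower pKₐ → better LG).
PhCH₂–ONs loses ONs⁻: pKₐ(p-O₂NC₆H₄SO₃H) ≈ -3.5
PhCH₂–ONO₂ loses NO₃⁻: pKₐ(HNO₃) ≈ -1.3
PhCH₂–OPO(OH)₂ loses H₂PO₄⁻: pKₐ(H₃PO₄) ≈ 2.1
PhCH₂–OBz loses PhCOO⁻: pKₐ(C₆H₅COOH) ≈ 4.2
PhCH₂–SH loses HS⁻: pKₐ(H₂S) ≈ 7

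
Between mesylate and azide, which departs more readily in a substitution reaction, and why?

mesylate

mesylate is the better leaving group.
pKₐ(CH₃SO₃H (MsOH)) ≈ -1.9 versus pKₐ(HN₃) ≈ 4.7: mesylate is the much weaker base.
Resonance-delocalised alkanesulfonate.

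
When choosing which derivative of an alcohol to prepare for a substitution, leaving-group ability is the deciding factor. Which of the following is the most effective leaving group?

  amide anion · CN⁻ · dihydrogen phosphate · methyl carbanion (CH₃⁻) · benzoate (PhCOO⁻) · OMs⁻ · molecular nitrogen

molecular nitrogen: no meaningful conjugate acid; N₂ departs as an exceptionally stable neutral molecule
OMs⁻: pKₐ(CH₃SO₃H (MsOH)) ≈ -1.9
dihydrogen phosphate: pKₐ(H₃PO₄) ≈ 2.1
benzoate (PhCOO⁻): pKₐ(C₆H₅COOH) ≈ 4.2
CN⁻: pKₐ(HCN) ≈ 9.2
amide anion: pKₐ(NH₃) ≈ 38
methyl carbanion (CH₃⁻): pKₐ(CH₄) ≈ 48

molecular nitrogen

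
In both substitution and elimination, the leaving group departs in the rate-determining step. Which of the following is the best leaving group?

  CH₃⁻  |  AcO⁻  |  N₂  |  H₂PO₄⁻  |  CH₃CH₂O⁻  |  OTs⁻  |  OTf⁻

Rank by basicity of the departing species: weakest base leaves most easily.
N₂: no meaningful conjugate acid; N₂ departs as an exceptionally stable neutral molecule
OTf⁻: pKₐ(CF₃SO₃H (triflic acid)) ≈ -14
OTs⁻: pKₐ(p-CH₃C₆H₄SO₃H (TsOH)) ≈ -2.8
H₂PO₄⁻: pKₐ(H₃PO₄) ≈ 2.1
AcO⁻: pKₐ(CH₃COOH) ≈ 4.8
CH₃CH₂O⁻: pKₐ(CH₃CH₂OH) ≈ 16
CH₃⁻: pKₐ(CH₄) ≈ 48

N₂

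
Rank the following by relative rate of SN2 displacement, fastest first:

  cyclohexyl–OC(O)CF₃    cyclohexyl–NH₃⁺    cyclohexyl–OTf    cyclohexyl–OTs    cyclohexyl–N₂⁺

Identical carbon frameworks mean the comparison reduces to leaving-group quality.
Rank by basicity of the departing species: weakest base leaves most easily.
cyclohexyl–N₂⁺ loses N₂: no meaningful conjugate acid; N₂ departs as an exceptionally stable neutral molecule
cyclohexyl–OTf loses OTf⁻: pKₐ(CF₃SO₃H (triflic acid)) ≈ -14
cyclohexyl–OTs loses OTs⁻: pKₐ(p-CH₃C₆H₄SO₃H (TsOH)) ≈ -2.8
cyclohexyl–OC(O)CF₃ loses CF₃COO⁻: pKₐ(CF₃COOH) ≈ 0.2
cyclohexyl–NH₃⁺ loses NH₃: pKₐ(NH₄⁺) ≈ 9.2

cyclohexyl–N₂⁺ > cyclohexyl–OTf > cyclohexyl–OTs > cyclohexyl–OC(O)CF₃ > cyclohexyl–NH₃⁺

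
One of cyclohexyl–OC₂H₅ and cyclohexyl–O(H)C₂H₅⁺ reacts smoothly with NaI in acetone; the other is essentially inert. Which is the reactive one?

From cyclohexyl–OC₂H₅ the departing group would be CH₃CH₂O⁻ (pKₐ(CH₃CH₂OH) ≈ 16). Strong base; alkoxides do not leave unassisted.
From cyclohexyl–O(H)C₂H₅⁺ the leaving group is R'OH (pKₐ(R'OH₂⁺) ≈ -2.4). Neutral; leaves from a protonated ether (an oxonium ion, R–O(H)R'⁺).
(In practice cyclohexyl–O(H)C₂H₅⁺ is made from cyclohexyl–OC₂H₅ by protonation with concentrated HBr, allowing neutral ethanol, rather than ethoxide, to depart.)

cyclohexyl–O(H)C₂H₅⁺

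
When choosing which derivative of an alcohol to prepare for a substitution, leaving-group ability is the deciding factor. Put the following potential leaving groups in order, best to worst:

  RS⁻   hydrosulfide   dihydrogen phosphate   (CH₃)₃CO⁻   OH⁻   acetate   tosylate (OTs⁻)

Rank by basicity of the departing species: weakest base leaves most easily.
tosylate (OTs⁻): pKₐ(p-CH₃C₆H₄SO₃H (TsOH)) ≈ -2.8 — resonance-delocalised arenesulfonate
dihydrogen phosphate: pKₐ(H₃PO₄) ≈ 2.1 — moderate base; biological leaving group after further activation
acetate: pKₐ(CH₃COOH) ≈ 4.8 — resonance-stabilised but still a weak base
hydrosulfide: pKₐ(H₂S) ≈ 7 — larger and more polarisable than the oxygen analogue
RS⁻: pKₐ(RSH (a thiol)) ≈ 10.5 — moderately basic; rarely leaves without activation
OH⁻: pKₐ(H₂O) ≈ 15.7 — strong base; essentially never leaves without prior activation
(CH₃)₃CO⁻: pKₐ(t-BuOH) ≈ 18 — bulky, strongly basic alkoxide

tosylate (OTs⁻) > dihydrogen phosphate > acetate > hydrosulfide > RS⁻ > OH⁻ > (CH₃)₃CO⁻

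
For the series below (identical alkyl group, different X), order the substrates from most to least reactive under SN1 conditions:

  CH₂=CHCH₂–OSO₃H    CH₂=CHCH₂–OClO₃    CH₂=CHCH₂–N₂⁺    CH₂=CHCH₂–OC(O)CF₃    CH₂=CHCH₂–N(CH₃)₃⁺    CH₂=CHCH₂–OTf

CH₂=CHCH₂–N₂⁺ > CH₂=CHCH₂–OTf > CH₂=CHCH₂–OClO₃ > CH₂=CHCH₂–OSO₃H > CH₂=CHCH₂–OC(O)CF₃ > CH₂=CHCH₂–N(CH₃)₃⁺

The skeletons are identical, so relative rate is governed entirely by leaving-group ability.
A good leaving group is a weak base: the lower the pKₐ of its conjugate acid, the more readily it departs.
CH₂=CHCH₂–N₂⁺ loses N₂: no meaningful conjugate acid; N₂ departs as an exceptionally stable neutral molecule
CH₂=CHCH₂–OTf loses OTf⁻: pKₐ(CF₃SO₃H (triflic acid)) ≈ -14
CH₂=CHCH₂–OClO₃ loses ClO₄⁻: pKₐ(HClO₄) ≈ -10
CH₂=CHCH₂–OSO₃H loses HSO₄⁻: pKₐ(H₂SO₄) ≈ -3
CH₂=CHCH₂–OC(O)CF₃ loses CF₃COO⁻: pKₐ(CF₃COOH) ≈ 0.2
CH₂=CHCH₂–N(CH₃)₃⁺ loses NR'₃: pKₐ(R'₃NH⁺) ≈ 10.7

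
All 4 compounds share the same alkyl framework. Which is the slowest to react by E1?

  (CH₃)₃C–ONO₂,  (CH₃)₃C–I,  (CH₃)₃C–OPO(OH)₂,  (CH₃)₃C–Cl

Identical carbon frameworks mean the comparison reduces to leaving-group quality.
Rank by basicity of the departing species: weakest base leaves most easily.
(CH₃)₃C–I loses I⁻: pKₐ(HI) ≈ -10
(CH₃)₃C–Cl loses Cl⁻: pKₐ(HCl) ≈ -7
(CH₃)₃C–ONO₂ loses NO₃⁻: pKₐ(HNO₃) ≈ -1.3
(CH₃)₃C–OPO(OH)₂ loses H₂PO₄⁻: pKₐ(H₃PO₄) ≈ 2.1

(CH₃)₃C–OPO(OH)₂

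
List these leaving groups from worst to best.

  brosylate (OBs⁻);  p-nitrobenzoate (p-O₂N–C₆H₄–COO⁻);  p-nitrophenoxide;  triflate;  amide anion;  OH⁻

amide anion < OH⁻ < p-nitrophenoxide < p-nitrobenzoate (p-O₂N–C₆H₄–COO⁻) < brosylate (OBs⁻) < triflate

Rank by basicity of the departing species: weakest base leaves most easily.
triflate: pKₐ(CF₃SO₃H (triflic acid)) ≈ -14
brosylate (OBs⁻): pKₐ(p-BrC₆H₄SO₃H) ≈ -2.8
p-nitrobenzoate (p-O₂N–C₆H₄–COO⁻): pKₐ(p-nitrobenzoic acid) ≈ 3.4
p-nitrophenoxide: pKₐ(p-nitrophenol) ≈ 7.2
OH⁻: pKₐ(H₂O) ≈ 15.7 — strong base; essentially never leaves without prior activation
amide anion: pKₐ(NH₃) ≈ 38
The question asks for worst first, so the sequence is read in increasing leaving-group ability.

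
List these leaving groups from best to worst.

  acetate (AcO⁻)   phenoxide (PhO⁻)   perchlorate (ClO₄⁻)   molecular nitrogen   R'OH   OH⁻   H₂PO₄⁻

molecular nitrogen > perchlorate (ClO₄⁻) > R'OH > H₂PO₄⁻ > acetate (AcO⁻) > phenoxide (PhO⁻) > OH⁻

molecular nitrogen: no meaningful conjugate acid; N₂ departs as an exceptionally stable neutral molecule
perchlorate (ClO₄⁻): pKₐ(HClO₄) ≈ -10
R'OH: pKₐ(R'OH₂⁺) ≈ -2.4
H₂PO₄⁻: pKₐ(H₃PO₄) ≈ 2.1
acetate (AcO⁻): pKₐ(CH₃COOH) ≈ 4.8
phenoxide (PhO⁻): pKₐ(C₆H₅OH (phenol)) ≈ 10
OH⁻: pKₐ(H₂O) ≈ 15.7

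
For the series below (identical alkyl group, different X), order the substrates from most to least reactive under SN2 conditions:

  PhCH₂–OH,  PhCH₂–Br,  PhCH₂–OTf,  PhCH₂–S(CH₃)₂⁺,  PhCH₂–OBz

PhCH₂–OTf > PhCH₂–Br > PhCH₂–S(CH₃)₂⁺ > PhCH₂–OBz > PhCH₂–OH

Same R in every case — rank the leaving groups.
Leaving-group ability tracks the stability of the departed species; conjugate-acid pKₐ is the usual yardstick (lower pKₐ → better LG).
PhCH₂–OTf loses OTf⁻: pKₐ(CF₃SO₃H (triflic acid)) ≈ -14
PhCH₂–Br loses Br⁻: pKₐ(HBr) ≈ -9
PhCH₂–S(CH₃)₂⁺ loses SR'₂: pKₐ(R'₂SH⁺) ≈ -7
PhCH₂–OBz loses PhCOO⁻: pKₐ(C₆H₅COOH) ≈ 4.2
PhCH₂–OH loses OH⁻: pKₐ(H₂O) ≈ 15.7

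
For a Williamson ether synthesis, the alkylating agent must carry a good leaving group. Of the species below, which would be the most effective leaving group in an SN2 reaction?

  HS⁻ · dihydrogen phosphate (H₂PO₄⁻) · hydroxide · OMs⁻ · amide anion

OMs⁻: pKₐ(CH₃SO₃H (MsOH)) ≈ -1.9
dihydrogen phosphate (H₂PO₄⁻): pKₐ(H₃PO₄) ≈ 2.1
HS⁻: pKₐ(H₂S) ≈ 7
hydroxide: pKₐ(H₂O) ≈ 15.7
amide anion: pKₐ(NH₃) ≈ 38

OMs⁻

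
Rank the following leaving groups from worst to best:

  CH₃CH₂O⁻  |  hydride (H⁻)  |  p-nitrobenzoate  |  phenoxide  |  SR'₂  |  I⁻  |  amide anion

amide anion < hydride (H⁻) < CH₃CH₂O⁻ < phenoxide < p-nitrobenzoate < SR'₂ < I⁻

I⁻: pKₐ(HI) ≈ -10
SR'₂: pKₐ(R'₂SH⁺) ≈ -7
p-nitrobenzoate: pKₐ(p-nitrobenzoic acid) ≈ 3.4
phenoxide: pKₐ(C₆H₅OH (phenol)) ≈ 10
CH₃CH₂O⁻: pKₐ(CH₃CH₂OH) ≈ 16
hydride (H⁻): pKₐ(H₂) ≈ 36
amide anion: pKₐ(NH₃) ≈ 38
Listed from poorest to best leaving group as asked.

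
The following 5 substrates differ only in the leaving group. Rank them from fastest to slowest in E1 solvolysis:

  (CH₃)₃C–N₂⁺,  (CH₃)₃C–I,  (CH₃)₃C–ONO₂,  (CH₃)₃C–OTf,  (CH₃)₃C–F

Same R in every case — rank the leaving groups.
Rank by basicity of the departing species: weakest base leaves most easily.
(CH₃)₃C–N₂⁺ loses N₂: no meaningful conjugate acid; N₂ departs as an exceptionally stable neutral molecule
(CH₃)₃C–OTf loses OTf⁻: pKₐ(CF₃SO₃H (triflic acid)) ≈ -14
(CH₃)₃C–I loses I⁻: pKₐ(HI) ≈ -10
(CH₃)₃C–ONO₂ loses NO₃⁻: pKₐ(HNO₃) ≈ -1.3
(CH₃)₃C–F loses F⁻: pKₐ(HF) ≈ 3.2

(CH₃)₃C–N₂⁺ > (CH₃)₃C–OTf > (CH₃)₃C–I > (CH₃)₃C–ONO₂ > (CH₃)₃C–F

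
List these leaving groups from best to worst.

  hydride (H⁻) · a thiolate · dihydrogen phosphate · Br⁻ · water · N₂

N₂ > Br⁻ > water > dihydrogen phosphate > a thiolate > hydride (H⁻)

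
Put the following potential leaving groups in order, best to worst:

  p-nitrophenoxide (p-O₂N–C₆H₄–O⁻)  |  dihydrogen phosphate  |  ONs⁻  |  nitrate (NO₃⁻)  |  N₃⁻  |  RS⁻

A good leaving group is a weak base: the lower the pKₐ of its conjugate acid, the more readily it departs.
ONs⁻: pKₐ(p-O₂NC₆H₄SO₃H) ≈ -3.5 — p-nitro group further stabilises the sulfonate
nitrate (NO₃⁻): pKₐ(HNO₃) ≈ -1.3 — resonance-delocalised over three oxygens
dihydrogen phosphate: pKₐ(H₃PO₄) ≈ 2.1 — moderate base; biological leaving group after further activation
N₃⁻: pKₐ(HN₃) ≈ 4.7
p-nitrophenoxide (p-O₂N–C₆H₄–O⁻): pKₐ(p-nitrophenol) ≈ 7.2 — nitro group delocalises the charge; the classic chromogenic LG
RS⁻: pKₐ(RSH (a thiol)) ≈ 10.5 — moderately basic; rarely leaves without activation

ONs⁻ > nitrate (NO₃⁻) > dihydrogen phosphate > N₃⁻ > p-nitrophenoxide (p-O₂N–C₆H₄–O⁻) > RS⁻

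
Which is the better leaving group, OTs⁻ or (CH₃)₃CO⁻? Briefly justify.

OTs⁻

OTs⁻ is the better leaving group.
pKₐ(p-CH₃C₆H₄SO₃H (TsOH)) ≈ -2.8 versus pKₐ(t-BuOH) ≈ 18: OTs⁻ is the much weaker base.
Resonance-delocalised arenesulfonate.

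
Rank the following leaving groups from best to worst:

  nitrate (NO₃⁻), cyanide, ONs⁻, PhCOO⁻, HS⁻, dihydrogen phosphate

A good leaving group is a weak base: the lower the pKₐ of its conjugate acid, the more readily it departs.
ONs⁻: pKₐ(p-O₂NC₆H₄SO₃H) ≈ -3.5 — p-nitro group further stabilises the sulfonate
nitrate (NO₃⁻): pKₐ(HNO₃) ≈ -1.3 — resonance-delocalised over three oxygens
dihydrogen phosphate: pKₐ(H₃PO₄) ≈ 2.1 — moderate base; biological leaving group after further activation
PhCOO⁻: pKₐ(C₆H₅COOH) ≈ 4.2 — aryl carboxylate
HS⁻: pKₐ(H₂S) ≈ 7 — larger and more polarisable than the oxygen analogue
cyanide: pKₐ(HCN) ≈ 9.2 — sp carbon stabilises the charge somewhat, but still a poor LG

ONs⁻ > nitrate (NO₃⁻) > dihydrogen phosphate > PhCOO⁻ > HS⁻ > cyanide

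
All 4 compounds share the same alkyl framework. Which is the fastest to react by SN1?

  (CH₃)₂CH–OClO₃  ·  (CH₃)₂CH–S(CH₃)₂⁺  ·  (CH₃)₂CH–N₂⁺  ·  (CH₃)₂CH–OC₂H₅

Identical carbon frameworks mean the comparison reduces to leaving-group quality.
A good leaving group is a weak base: the lower the pKₐ of its conjugate acid, the more readily it departs.
(CH₃)₂CH–N₂⁺ loses N₂: no meaningful conjugate acid; N₂ departs as an exceptionally stable neutral molecule
(CH₃)₂CH–OClO₃ loses ClO₄⁻: pKₐ(HClO₄) ≈ -10
(CH₃)₂CH–S(CH₃)₂⁺ loses SR'₂: pKₐ(R'₂SH⁺) ≈ -7
(CH₃)₂CH–OC₂H₅ loses CH₃CH₂O⁻: pKₐ(CH₃CH₂OH) ≈ 16

(CH₃)₂CH–N₂⁺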